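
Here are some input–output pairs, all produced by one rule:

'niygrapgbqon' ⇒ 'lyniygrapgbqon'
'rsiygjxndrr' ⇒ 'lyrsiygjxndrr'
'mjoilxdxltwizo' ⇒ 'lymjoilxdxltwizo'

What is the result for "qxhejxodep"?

What's happening: prepend "ly".
"qxhejxodep" → "lyqxhejxodep".

lyqxhejxodep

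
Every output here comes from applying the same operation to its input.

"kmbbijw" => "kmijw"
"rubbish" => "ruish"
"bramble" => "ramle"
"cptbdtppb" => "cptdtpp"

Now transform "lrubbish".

In each case the input is transformed by: remove every "b".
So "lrubbish" becomes "lruish".

lruish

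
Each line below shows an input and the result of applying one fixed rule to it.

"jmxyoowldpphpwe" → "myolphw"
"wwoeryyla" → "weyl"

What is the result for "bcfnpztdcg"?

In each case the input is transformed by: keep every other character starting from the second (positions 2nd, 4th, 6th, ...).
"bcfnpztdcg" → "cnzdg".

cnzdg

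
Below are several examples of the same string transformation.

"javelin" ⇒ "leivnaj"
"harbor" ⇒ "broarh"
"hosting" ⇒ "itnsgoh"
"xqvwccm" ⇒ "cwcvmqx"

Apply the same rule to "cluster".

Looking at the pairs, the operation is to move the last 3 characters to the front (rotate right by 3), then take characters alternately from the front and the back (1st, last, 2nd, 2nd-last, ...).
Starting from "cluster": after the first operation, "terclus"; after the second, "tseurlc".
(Check on "javelin": → "linjave" → "leivnaj" ✓)

tseurlc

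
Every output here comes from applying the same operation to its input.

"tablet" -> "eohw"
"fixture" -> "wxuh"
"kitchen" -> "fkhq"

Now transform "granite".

What's happening: shift every letter 3 places forward in the alphabet (wrapping around), then keep only the last 4 characters.
"granite" → "judqlwh" → "qlwh".
(Check on "kitchen": → "nlwfkhq" → "fkhq" ✓)

qlwh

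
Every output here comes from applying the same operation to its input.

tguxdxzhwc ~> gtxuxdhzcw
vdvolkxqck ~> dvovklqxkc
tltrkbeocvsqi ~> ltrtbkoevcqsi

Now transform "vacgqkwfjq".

avgckqfwqj

Each output is the input with this applied: swap each adjacent pair of characters (1↔2, 3↔4, ...).
Doing the same to "vacgqkwfjq": "avgckqfwqj".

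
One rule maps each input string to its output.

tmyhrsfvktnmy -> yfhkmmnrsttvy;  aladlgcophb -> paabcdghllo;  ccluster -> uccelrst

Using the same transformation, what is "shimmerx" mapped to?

xehimmrs

The transformation: sort the characters into alphabetical order, then move the last character to the front.
"shimmerx" → "ehimmrsx" → "xehimmrs".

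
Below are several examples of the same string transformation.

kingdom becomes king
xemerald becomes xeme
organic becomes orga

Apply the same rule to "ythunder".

Rule — keep only the first 4 characters.
For "ythunder" the result is "ythu".

ythu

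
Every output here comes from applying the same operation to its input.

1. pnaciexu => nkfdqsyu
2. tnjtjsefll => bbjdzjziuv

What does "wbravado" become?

Each output is the input with this applied: move the last 2 characters to the front (rotate right by 2), then shift every letter 10 places backward in the alphabet (wrapping around).
Applying that to "wbravado" gives "temrhqlq".
(Check on "pnaciexu": → "xupnacie" → "nkfdqsyu" ✓)

temrhqlq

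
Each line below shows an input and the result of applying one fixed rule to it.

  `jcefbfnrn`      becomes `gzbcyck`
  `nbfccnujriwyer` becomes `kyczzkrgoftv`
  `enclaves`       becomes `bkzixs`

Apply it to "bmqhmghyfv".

Looking at the pairs, the operation is to delete the last 2 characters, then shift every letter 3 places backward in the alphabet (wrapping around).
"bmqhmghyfv" → "bmqhmghy" → "yjnejdev".

yjnejdev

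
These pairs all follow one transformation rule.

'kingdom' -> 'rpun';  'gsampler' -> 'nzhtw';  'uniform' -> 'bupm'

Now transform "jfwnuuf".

qmdu

Each output is the input with this applied: shift every letter 7 places forward in the alphabet (wrapping around), then delete the last 3 characters.
On "jfwnuuf": the first step gives "qmdubbm", and the second then gives "qmdu".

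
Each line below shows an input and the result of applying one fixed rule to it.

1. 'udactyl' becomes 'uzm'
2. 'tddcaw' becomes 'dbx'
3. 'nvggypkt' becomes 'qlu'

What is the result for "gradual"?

vbm

Each output is the input with this applied: shift every letter 1 place forward in the alphabet (wrapping around), then keep only the last 3 characters.
So "gradual" becomes "vbm".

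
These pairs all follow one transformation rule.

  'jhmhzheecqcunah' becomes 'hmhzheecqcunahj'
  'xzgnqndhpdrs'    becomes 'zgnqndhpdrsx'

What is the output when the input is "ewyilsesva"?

wyilsesvae

What's happening: move the first character to the end.
So "ewyilsesva" becomes "wyilsesvae".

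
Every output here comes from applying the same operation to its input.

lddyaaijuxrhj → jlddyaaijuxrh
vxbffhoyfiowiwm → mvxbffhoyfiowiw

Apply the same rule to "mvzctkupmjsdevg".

Looking at the pairs, the operation is to move the last character to the front.
For "mvzctkupmjsdevg" the result is "gmvzctkupmjsdev".

gmvzctkupmjsdev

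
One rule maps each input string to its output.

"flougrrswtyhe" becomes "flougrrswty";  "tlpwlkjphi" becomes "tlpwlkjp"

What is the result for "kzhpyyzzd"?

kzhpyyz

What's happening: delete the last 2 characters.
Applying that to "kzhpyyzzd" gives "kzhpyyz".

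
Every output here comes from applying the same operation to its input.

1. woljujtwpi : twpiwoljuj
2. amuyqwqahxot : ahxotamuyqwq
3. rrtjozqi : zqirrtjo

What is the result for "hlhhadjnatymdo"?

atymdohlhhadjn

In each case the input is transformed by: move the first character to the end, then swap the front and back halves of the string.
Applying both steps to "hlhhadjnatymdo": "lhhadjnatymdoh", then "atymdohlhhadjn".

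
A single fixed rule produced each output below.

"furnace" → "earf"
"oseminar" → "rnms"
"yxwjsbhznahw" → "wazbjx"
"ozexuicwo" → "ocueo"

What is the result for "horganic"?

cngo

Each output is the input with this applied: reverse the string, then keep every other character starting from the first (positions 1st, 3rd, 5th, ...).
On "horganic": the first step gives "cinagroh", and the second then gives "cngo".
(Check on "ozexuicwo": → "owciuxezo" → "ocueo" ✓)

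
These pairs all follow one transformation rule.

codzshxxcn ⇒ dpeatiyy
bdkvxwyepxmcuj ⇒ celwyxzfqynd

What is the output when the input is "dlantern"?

embouf

What's happening: shift every letter 1 place forward in the alphabet (wrapping around), then delete the last 2 characters.
So "dlantern" becomes "embouf".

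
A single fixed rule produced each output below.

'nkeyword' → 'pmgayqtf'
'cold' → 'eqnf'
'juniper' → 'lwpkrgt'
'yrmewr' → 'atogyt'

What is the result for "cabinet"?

ecdkpgv

Each output is the input with this applied: shift every letter 2 places forward in the alphabet (wrapping around).
"cabinet" → "ecdkpgv".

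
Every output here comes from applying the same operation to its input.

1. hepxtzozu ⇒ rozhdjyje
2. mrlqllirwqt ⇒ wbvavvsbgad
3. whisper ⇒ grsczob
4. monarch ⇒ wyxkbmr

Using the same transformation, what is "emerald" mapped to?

In each case the input is transformed by: shift every letter 10 places forward in the alphabet (wrapping around).
"emerald" → "owobkvn".

owobkvn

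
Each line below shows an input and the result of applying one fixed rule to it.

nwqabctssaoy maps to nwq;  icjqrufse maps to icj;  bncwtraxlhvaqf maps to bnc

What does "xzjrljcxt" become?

Rule — keep only the first 3 characters.
"xzjrljcxt" → "xzj".

xzj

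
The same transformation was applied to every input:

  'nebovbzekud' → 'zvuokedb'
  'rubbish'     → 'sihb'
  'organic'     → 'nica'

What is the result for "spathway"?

The rule is to delete the first 3 characters, then sort the characters into reverse alphabetical order.
So "spathway" becomes "ywtha".
(Check on "organic": → "anic" → "nica" ✓)

ywtha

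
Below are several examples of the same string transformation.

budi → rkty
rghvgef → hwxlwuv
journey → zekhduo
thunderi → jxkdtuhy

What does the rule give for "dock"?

What's happening: shift every letter 10 places backward in the alphabet (wrapping around).
"dock" → "tesa".

tesa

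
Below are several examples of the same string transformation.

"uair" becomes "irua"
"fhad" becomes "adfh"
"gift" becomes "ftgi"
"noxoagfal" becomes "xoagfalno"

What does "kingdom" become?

ngdomki

Rule — move the first 2 characters to the end (rotate left by 2).
On "kingdom" that produces "ngdomki".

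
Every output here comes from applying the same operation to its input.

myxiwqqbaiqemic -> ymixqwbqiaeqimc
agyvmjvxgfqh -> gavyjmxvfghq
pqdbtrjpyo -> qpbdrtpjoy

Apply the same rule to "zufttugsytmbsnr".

The transformation: swap each adjacent pair of characters (1↔2, 3↔4, ...).
"zufttugsytmbsnr" → "uztfutsgtybmnsr".

uztfutsgtybmnsr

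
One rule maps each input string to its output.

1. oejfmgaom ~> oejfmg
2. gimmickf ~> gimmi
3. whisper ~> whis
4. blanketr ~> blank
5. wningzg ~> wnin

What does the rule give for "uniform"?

The pattern: delete the last 3 characters.
On "uniform" that produces "unif".

unif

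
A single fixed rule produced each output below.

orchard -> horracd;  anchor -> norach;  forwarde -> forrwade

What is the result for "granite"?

inrtaeg

The pattern: sort the characters into alphabetical order, then move the first 3 characters to the end (rotate left by 3).
"granite" → "aeginrt" → "inrtaeg".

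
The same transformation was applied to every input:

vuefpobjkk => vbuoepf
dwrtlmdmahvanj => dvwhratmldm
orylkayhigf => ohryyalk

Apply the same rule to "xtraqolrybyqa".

What's happening: delete the last 3 characters, then take characters alternately from the front and the back (1st, last, 2nd, 2nd-last, ...).
So "xtraqolrybyqa" becomes "xbtyrralqo".

xbtyrralqo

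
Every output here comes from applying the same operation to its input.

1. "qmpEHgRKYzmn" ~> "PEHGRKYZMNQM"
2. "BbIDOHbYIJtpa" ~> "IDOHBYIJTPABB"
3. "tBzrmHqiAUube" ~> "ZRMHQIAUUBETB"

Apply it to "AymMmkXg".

In each case the input is transformed by: move the first 2 characters to the end (rotate left by 2), then convert every letter to uppercase.
On "AymMmkXg": the first step gives "mMmkXgAy", and the second then gives "MMMKXGAY".

MMMKXGAY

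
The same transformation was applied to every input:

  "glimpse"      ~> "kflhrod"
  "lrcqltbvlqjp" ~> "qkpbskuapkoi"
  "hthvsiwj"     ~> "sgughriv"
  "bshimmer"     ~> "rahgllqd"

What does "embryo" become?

ldqanx

The pattern: shift every letter 1 place backward in the alphabet (wrapping around), then swap each adjacent pair of characters (1↔2, 3↔4, ...).
Working it through for "embryo": intermediate "dlaqxn", final "ldqanx".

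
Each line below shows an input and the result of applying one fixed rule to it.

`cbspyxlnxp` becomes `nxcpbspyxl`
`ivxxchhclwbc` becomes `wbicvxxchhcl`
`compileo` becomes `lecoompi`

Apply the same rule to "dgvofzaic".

aidcgvofz

Each output is the input with this applied: swap the first and last characters, then move the last 3 characters to the front (rotate right by 3).
On "dgvofzaic": the first step gives "cgvofzaid", and the second then gives "aidcgvofz".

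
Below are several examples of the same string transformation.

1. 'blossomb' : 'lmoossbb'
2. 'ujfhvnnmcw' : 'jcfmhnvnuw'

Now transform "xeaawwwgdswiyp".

eyaiawwswdwgxp

The rule is to take characters alternately from the front and the back (1st, last, 2nd, 2nd-last, ...), then move the first 2 characters to the end (rotate left by 2).
Applying both steps to "xeaawwwgdswiyp": "xpeyaiawwswdwg", then "eyaiawwswdwgxp".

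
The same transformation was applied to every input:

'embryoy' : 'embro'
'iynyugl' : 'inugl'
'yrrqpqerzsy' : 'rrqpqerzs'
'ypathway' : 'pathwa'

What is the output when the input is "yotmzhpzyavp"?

otmzhpzavp

In each case the input is transformed by: remove every "y".
For "yotmzhpzyavp" the result is "otmzhpzavp".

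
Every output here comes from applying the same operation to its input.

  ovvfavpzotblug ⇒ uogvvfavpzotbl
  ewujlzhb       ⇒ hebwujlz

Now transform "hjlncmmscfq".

fhqjlncmmsc

The pattern: swap the first and last characters, then move the last 2 characters to the front (rotate right by 2).
Working it through for "hjlncmmscfq": intermediate "qjlncmmscfh", final "fhqjlncmmsc".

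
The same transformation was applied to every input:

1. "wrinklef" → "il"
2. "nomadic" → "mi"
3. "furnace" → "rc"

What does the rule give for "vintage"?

ng

The pattern: keep one character in every 3, starting at position 3 (positions 3rd, 6th, 9th, ...).
Applying that to "vintage" gives "ng".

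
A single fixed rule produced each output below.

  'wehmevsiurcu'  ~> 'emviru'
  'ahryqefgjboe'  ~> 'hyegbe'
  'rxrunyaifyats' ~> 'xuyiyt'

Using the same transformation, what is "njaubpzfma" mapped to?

jupfa

Rule — keep every other character starting from the second (positions 2nd, 4th, 6th, ...).
So "njaubpzfma" becomes "jupfa".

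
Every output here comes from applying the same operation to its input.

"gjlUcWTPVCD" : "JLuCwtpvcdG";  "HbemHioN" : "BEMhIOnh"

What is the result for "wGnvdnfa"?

The transformation: flip the case of every letter, then move the first character to the end.
Starting from "wGnvdnfa": after the first operation, "WgNVDNFA"; after the second, "gNVDNFAW".

gNVDNFAW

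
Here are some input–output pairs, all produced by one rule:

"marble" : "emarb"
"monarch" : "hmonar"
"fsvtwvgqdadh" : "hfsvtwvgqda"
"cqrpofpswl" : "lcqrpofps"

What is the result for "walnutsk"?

kwalnut

Looking at the pairs, the operation is to move the last 2 characters to the front (rotate right by 2), then delete the first character.
For "walnutsk", step one produces "skwalnut"; step two turns that into "kwalnut".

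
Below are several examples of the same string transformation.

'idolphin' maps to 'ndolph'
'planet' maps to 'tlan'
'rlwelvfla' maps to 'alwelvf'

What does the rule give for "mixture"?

Each output is the input with this applied: swap the first and last characters, then delete the last 2 characters.
Working it through for "mixture": intermediate "eixturm", final "eixtu".

eixtu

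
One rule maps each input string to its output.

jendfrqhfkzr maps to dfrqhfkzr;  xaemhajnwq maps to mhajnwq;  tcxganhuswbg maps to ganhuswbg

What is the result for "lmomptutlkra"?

In each case the input is transformed by: delete the first 3 characters.
Applying that to "lmomptutlkra" gives "mptutlkra".

mptutlkra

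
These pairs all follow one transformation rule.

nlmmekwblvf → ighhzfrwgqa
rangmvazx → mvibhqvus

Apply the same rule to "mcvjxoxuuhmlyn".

hxqesjsppchgti

What's happening: shift every letter 5 places backward in the alphabet (wrapping around).
Doing the same to "mcvjxoxuuhmlyn": "hxqesjsppchgti".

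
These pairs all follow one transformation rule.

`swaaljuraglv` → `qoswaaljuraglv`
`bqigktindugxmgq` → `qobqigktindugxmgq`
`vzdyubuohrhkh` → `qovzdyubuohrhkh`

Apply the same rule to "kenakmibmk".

The transformation: prepend "qo".
"kenakmibmk" → "qokenakmibmk".

qokenakmibmk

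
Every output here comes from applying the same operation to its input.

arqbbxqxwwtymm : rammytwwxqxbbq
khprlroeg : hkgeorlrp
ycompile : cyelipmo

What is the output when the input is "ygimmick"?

gykcimmi

The rule is to move the first 2 characters to the end (rotate left by 2), then reverse the string.
On "ygimmick": the first step gives "immickyg", and the second then gives "gykcimmi".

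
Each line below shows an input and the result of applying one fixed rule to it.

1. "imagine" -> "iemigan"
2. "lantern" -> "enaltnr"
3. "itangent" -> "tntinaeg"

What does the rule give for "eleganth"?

The pattern: swap each adjacent pair of characters (1↔2, 3↔4, ...), then move the last 2 characters to the front (rotate right by 2).
On "eleganth": the first step gives "legenaht", and the second then gives "htlegena".

htlegena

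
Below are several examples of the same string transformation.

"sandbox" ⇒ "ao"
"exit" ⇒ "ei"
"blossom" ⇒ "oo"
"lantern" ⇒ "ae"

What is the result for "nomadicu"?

oaiu

Rule — keep only the vowels.
"nomadicu" → "oaiu".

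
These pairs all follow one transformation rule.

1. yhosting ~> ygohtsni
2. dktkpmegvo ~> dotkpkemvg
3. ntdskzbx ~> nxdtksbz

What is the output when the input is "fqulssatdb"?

Rule — move the last character to the front, then swap each adjacent pair of characters (1↔2, 3↔4, ...).
"fqulssatdb" → "bfqulssatd" → "fbuqslasdt".
(Check on "yhosting": → "gyhostin" → "ygohtsni" ✓)

fbuqslasdt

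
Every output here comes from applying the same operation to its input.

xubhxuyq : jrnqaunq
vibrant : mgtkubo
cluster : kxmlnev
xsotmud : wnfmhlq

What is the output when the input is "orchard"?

Each output is the input with this applied: shift every letter 7 places backward in the alphabet (wrapping around), then reverse the string.
Working it through for "orchard": intermediate "hkvatkw", final "wktavkh".

wktavkh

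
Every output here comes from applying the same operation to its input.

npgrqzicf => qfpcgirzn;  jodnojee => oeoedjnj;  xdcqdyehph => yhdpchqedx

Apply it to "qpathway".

hypaawtq

The pattern: take characters alternately from the front and the back (1st, last, 2nd, 2nd-last, ...), then swap the first and last characters.
"qpathway" → "qypaawth" → "hypaawtq".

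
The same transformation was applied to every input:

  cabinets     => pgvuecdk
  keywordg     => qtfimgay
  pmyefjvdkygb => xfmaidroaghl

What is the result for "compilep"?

The pattern: shift every letter 2 places forward in the alphabet (wrapping around), then swap the front and back halves of the string.
For "compilep", step one produces "eqorkngr"; step two turns that into "kngreqor".

kngreqor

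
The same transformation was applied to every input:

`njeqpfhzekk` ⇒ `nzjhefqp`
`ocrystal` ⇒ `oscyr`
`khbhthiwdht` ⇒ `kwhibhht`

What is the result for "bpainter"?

bnpia

What's happening: delete the last 3 characters, then take characters alternately from the front and the back (1st, last, 2nd, 2nd-last, ...).
So "bpainter" becomes "bnpia".
(Check on "khbhthiwdht": → "khbhthiw" → "kwhibhht" ✓)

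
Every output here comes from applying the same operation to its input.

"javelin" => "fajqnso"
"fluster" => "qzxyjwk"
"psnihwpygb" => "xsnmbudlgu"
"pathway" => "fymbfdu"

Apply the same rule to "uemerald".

jrjwfqiz

Rule — shift every letter 5 places forward in the alphabet (wrapping around), then move the first character to the end.
Applying both steps to "uemerald": "zjrjwfqi", then "jrjwfqiz".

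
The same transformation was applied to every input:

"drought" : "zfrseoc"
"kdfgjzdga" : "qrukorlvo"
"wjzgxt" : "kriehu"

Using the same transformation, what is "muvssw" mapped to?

The rule is to shift every letter 11 places forward in the alphabet (wrapping around), then move the first 2 characters to the end (rotate left by 2).
Applying that to "muvssw" gives "gddhxf".

gddhxf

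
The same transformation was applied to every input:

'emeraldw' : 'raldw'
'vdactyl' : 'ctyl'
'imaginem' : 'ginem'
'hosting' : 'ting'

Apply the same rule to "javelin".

The pattern: delete the first 3 characters.
For "javelin" the result is "elin".

elin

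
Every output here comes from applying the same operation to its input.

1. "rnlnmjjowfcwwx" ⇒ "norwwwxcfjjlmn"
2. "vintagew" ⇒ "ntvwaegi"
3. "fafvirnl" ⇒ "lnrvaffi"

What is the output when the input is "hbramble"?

The pattern: sort the characters into alphabetical order, then swap the front and back halves of the string.
On "hbramble": the first step gives "abbehlmr", and the second then gives "hlmrabbe".

hlmrabbe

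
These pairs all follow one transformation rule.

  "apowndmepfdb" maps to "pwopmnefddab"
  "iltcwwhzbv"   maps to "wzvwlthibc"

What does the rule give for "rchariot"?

rtorhiac

What's happening: sort the characters into reverse alphabetical order, then swap each adjacent pair of characters (1↔2, 3↔4, ...).
Applying both steps to "rchariot": "trroihca", then "rtorhiac".
(Check on "iltcwwhzbv": → "zwwvtlihcb" → "wzvwlthibc" ✓)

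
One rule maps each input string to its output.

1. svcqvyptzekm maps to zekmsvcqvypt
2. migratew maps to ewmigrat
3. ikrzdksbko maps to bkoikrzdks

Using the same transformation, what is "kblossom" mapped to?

Rule — swap the front and back halves of the string, then move the first 2 characters to the end (rotate left by 2).
Applying both steps to "kblossom": "ssomkblo", then "omkbloss".

omkbloss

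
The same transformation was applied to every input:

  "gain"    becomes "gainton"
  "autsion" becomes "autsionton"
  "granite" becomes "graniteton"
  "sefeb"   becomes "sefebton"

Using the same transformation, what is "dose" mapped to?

doseton

Rule — append "ton".
Applying that to "dose" gives "doseton".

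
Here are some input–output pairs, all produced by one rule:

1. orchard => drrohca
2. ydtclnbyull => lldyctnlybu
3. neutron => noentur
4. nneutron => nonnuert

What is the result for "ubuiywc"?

The rule is to move the last 2 characters to the front (rotate right by 2), then swap each adjacent pair of characters (1↔2, 3↔4, ...).
On "ubuiywc": the first step gives "wcubuiy", and the second then gives "cwbuiuy".

cwbuiuy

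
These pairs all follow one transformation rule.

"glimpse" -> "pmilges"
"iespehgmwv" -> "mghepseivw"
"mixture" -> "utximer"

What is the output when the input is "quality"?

ilauqyt

Rule — reverse the string, then move the first 2 characters to the end (rotate left by 2).
Applying that to "quality" gives "ilauqyt".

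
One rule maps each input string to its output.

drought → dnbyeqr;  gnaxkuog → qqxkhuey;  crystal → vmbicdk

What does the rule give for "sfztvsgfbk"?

What's happening: shift every letter 10 places forward in the alphabet (wrapping around), then move the last character to the front.
On "sfztvsgfbk": the first step gives "cpjdfcqplu", and the second then gives "ucpjdfcqpl".
(Check on "drought": → "nbyeqrd" → "dnbyeqr" ✓)

ucpjdfcqpl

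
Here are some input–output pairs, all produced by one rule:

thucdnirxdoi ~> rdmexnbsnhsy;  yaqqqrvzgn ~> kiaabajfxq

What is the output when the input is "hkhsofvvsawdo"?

urcrpyffkcngy

Looking at the pairs, the operation is to shift every letter 10 places forward in the alphabet (wrapping around), then swap each adjacent pair of characters (1↔2, 3↔4, ...).
For "hkhsofvvsawdo", step one produces "rurcypffckgny"; step two turns that into "urcrpyffkcngy".
(Check on "thucdnirxdoi": → "dremnxsbhnys" → "rdmexnbsnhsy" ✓)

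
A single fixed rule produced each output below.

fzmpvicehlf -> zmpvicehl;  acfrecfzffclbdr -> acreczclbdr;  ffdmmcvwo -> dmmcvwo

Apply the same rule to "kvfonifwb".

The rule is to remove every "f".
Doing the same to "kvfonifwb": "kvoniwb".

kvoniwb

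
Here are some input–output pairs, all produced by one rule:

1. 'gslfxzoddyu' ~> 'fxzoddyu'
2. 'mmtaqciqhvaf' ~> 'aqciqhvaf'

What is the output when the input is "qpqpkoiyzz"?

The rule is to delete the first 3 characters.
So "qpqpkoiyzz" becomes "pkoiyzz".

pkoiyzz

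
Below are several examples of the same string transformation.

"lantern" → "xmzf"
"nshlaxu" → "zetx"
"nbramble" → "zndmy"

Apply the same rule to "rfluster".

The transformation: delete the last 3 characters, then shift every letter 12 places forward in the alphabet (wrapping around).
Working it through for "rfluster": intermediate "rflus", final "drxge".

drxge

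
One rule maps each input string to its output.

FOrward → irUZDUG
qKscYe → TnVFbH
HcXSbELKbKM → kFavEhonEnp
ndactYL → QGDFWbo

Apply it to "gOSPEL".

Each output is the input with this applied: shift every letter 3 places forward in the alphabet (wrapping around), then flip the case of every letter.
Applying both steps to "gOSPEL": "jRVSHO", then "Jrvsho".

Jrvsho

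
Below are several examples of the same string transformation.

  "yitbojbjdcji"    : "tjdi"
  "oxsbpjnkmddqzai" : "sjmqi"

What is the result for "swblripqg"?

In each case the input is transformed by: keep one character in every 3, starting at position 3 (positions 3rd, 6th, 9th, ...).
"swblripqg" → "big".

big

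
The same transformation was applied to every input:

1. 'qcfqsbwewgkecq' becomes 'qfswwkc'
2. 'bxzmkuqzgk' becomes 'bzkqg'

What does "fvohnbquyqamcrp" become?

The transformation: keep every other character starting from the first (positions 1st, 3rd, 5th, ...).
Applying that to "fvohnbquyqamcrp" gives "fonqyacp".

fonqyacp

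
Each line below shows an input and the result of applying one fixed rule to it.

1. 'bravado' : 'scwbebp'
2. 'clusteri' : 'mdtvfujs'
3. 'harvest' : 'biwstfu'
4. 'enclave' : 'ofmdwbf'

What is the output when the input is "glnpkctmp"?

Looking at the pairs, the operation is to shift every letter 1 place forward in the alphabet (wrapping around), then swap each adjacent pair of characters (1↔2, 3↔4, ...).
For "glnpkctmp", step one produces "hmoqldunq"; step two turns that into "mhqodlnuq".

mhqodlnuq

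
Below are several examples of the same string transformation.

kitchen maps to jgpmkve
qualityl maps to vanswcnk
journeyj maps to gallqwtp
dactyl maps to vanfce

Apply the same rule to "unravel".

xgnwptc

The pattern: shift every letter 2 places forward in the alphabet (wrapping around), then move the last 3 characters to the front (rotate right by 3).
For "unravel", step one produces "wptcxgn"; step two turns that into "xgnwptc".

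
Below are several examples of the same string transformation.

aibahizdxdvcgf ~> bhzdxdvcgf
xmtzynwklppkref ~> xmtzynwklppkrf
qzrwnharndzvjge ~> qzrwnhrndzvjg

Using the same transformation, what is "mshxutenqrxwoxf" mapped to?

mshxtnqrxwxf

Each output is the input with this applied: remove every vowel.
"mshxutenqrxwoxf" → "mshxtnqrxwxf".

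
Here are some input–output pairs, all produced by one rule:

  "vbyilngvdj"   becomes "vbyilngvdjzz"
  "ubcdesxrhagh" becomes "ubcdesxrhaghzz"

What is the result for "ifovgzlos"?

ifovgzloszz

Each output is the input with this applied: append "zz".
So "ifovgzlos" becomes "ifovgzloszz".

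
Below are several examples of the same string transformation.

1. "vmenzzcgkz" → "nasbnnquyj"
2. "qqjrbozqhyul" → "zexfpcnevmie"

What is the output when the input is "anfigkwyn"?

bbtwuykmo

The rule is to shift every letter 12 places backward in the alphabet (wrapping around), then swap the first and last characters.
Applying both steps to "anfigkwyn": "obtwuykmb", then "bbtwuykmo".
(Check on "vmenzzcgkz": → "jasbnnquyn" → "nasbnnquyj" ✓)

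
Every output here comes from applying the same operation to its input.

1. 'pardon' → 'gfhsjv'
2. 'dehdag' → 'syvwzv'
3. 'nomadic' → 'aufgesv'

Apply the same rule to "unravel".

The rule is to move the last 2 characters to the front (rotate right by 2), then shift every letter 8 places backward in the alphabet (wrapping around).
For "unravel", step one produces "elunrav"; step two turns that into "wdmfjsn".

wdmfjsn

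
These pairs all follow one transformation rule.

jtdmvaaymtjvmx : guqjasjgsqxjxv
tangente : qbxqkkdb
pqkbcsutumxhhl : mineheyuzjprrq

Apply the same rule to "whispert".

tqeofbpm

Looking at the pairs, the operation is to take characters alternately from the front and the back (1st, last, 2nd, 2nd-last, ...), then shift every letter 3 places backward in the alphabet (wrapping around).
Starting from "whispert": after the first operation, "wthriesp"; after the second, "tqeofbpm".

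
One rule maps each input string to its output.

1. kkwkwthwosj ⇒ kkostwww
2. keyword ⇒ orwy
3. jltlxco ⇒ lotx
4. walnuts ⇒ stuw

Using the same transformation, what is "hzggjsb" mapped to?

The pattern: sort the characters into alphabetical order, then delete the first 3 characters.
On "hzggjsb": the first step gives "bgghjsz", and the second then gives "hjsz".
(Check on "jltlxco": → "cjllotx" → "lotx" ✓)

hjsz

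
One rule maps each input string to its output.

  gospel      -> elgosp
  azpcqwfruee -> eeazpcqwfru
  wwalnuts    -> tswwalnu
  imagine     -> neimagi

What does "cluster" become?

Looking at the pairs, the operation is to move the last 2 characters to the front (rotate right by 2).
Doing the same to "cluster": "erclust".

erclust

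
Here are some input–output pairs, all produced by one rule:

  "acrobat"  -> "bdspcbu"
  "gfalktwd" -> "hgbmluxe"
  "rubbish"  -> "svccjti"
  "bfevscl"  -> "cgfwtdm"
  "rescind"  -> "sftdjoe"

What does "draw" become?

esbx

The rule is to shift every letter 1 place forward in the alphabet (wrapping around).
"draw" → "esbx".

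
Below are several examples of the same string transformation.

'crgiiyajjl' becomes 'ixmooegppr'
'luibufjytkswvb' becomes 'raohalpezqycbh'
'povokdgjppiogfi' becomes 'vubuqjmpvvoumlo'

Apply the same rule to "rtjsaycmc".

xzpygeisi

What's happening: shift every letter 6 places forward in the alphabet (wrapping around).
So "rtjsaycmc" becomes "xzpygeisi".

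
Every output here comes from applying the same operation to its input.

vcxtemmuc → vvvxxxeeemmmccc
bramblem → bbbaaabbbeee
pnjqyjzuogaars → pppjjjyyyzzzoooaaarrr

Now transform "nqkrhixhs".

nnnkkkhhhxxxsss

Rule — keep every other character starting from the first (positions 1st, 3rd, 5th, ...), then repeat every character 3 times.
For "nqkrhixhs", step one produces "nkhxs"; step two turns that into "nnnkkkhhhxxxsss".
(Check on "vcxtemmuc": → "vxemc" → "vvvxxxeeemmmccc" ✓)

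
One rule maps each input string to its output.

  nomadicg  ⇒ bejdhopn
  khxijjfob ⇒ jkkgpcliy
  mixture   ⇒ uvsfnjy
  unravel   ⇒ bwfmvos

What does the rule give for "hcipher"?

qifsidj

In each case the input is transformed by: move the first 3 characters to the end (rotate left by 3), then shift every letter 1 place forward in the alphabet (wrapping around).
Working it through for "hcipher": intermediate "pherhci", final "qifsidj".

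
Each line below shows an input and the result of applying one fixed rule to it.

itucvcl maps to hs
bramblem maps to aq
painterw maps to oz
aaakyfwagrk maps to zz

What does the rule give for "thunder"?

sg

In each case the input is transformed by: shift every letter 1 place backward in the alphabet (wrapping around), then keep only the first 2 characters.
Applying both steps to "thunder": "sgtmcdq", then "sg".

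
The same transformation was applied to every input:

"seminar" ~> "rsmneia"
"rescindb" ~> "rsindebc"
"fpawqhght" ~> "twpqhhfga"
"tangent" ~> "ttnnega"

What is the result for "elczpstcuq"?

uzstpqelcc

The transformation: sort the characters into reverse alphabetical order, then swap each adjacent pair of characters (1↔2, 3↔4, ...).
For "elczpstcuq", step one produces "zutsqplecc"; step two turns that into "uzstpqelcc".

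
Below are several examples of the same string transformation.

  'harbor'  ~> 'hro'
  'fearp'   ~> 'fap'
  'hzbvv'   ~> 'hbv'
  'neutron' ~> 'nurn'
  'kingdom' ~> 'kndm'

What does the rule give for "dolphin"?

The rule is to keep every other character starting from the first (positions 1st, 3rd, 5th, ...).
Applying that to "dolphin" gives "dlhn".

dlhn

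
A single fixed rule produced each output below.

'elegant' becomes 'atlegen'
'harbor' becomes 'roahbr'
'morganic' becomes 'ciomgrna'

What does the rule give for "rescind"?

idercsn

Each output is the input with this applied: swap each adjacent pair of characters (1↔2, 3↔4, ...), then move the last 2 characters to the front (rotate right by 2).
For "rescind", step one produces "ercsnid"; step two turns that into "idercsn".
(Check on "morganic": → "omgrnaci" → "ciomgrna" ✓)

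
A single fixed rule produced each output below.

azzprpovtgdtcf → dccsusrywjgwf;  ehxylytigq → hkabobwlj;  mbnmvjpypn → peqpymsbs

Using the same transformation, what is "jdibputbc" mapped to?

mglesxwe

What's happening: shift every letter 3 places forward in the alphabet (wrapping around), then delete the last character.
For "jdibputbc", step one produces "mglesxwef"; step two turns that into "mglesxwe".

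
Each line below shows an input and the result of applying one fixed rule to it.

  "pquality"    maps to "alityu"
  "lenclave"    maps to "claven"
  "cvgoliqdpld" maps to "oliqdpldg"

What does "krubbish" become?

bbishu

Each output is the input with this applied: delete the first 2 characters, then move the first character to the end.
For "krubbish", step one produces "ubbish"; step two turns that into "bbishu".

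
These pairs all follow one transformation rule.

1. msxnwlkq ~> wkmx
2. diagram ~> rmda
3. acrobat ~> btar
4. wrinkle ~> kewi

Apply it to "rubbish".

ihrb

The transformation: keep every other character starting from the first (positions 1st, 3rd, 5th, ...), then swap the front and back halves of the string.
Working it through for "rubbish": intermediate "rbih", final "ihrb".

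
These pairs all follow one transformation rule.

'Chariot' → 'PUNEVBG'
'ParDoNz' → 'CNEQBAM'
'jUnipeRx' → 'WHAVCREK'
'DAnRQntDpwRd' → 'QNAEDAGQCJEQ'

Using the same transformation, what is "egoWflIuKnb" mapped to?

RTBJSYVHXAO

Rule — shift every letter 13 places forward in the alphabet (wrapping around) — i.e. ROT13, then convert every letter to uppercase.
Starting from "egoWflIuKnb": after the first operation, "rtbJsyVhXao"; after the second, "RTBJSYVHXAO".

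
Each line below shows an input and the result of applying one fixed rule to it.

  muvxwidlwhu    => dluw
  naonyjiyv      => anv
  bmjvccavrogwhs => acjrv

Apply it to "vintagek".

ait

Each output is the input with this applied: sort the characters into alphabetical order, then keep one character in every 3, starting at position 1 (positions 1st, 4th, 7th, ...).
For "vintagek", step one produces "aegikntv"; step two turns that into "ait".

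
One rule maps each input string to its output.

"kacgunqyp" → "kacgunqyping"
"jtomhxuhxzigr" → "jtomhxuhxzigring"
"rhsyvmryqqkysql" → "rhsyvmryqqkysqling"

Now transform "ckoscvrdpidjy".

Each output is the input with this applied: append "ing".
On "ckoscvrdpidjy" that produces "ckoscvrdpidjying".

ckoscvrdpidjying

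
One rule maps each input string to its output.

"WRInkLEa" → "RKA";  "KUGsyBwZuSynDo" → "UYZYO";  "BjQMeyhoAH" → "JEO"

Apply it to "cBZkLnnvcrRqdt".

BLVRT

The pattern: keep one character in every 3, starting at position 2 (positions 2nd, 5th, 8th, ...), then convert every letter to uppercase.
On "cBZkLnnvcrRqdt" that produces "BLVRT".
(Check on "WRInkLEa": → "Rka" → "RKA" ✓)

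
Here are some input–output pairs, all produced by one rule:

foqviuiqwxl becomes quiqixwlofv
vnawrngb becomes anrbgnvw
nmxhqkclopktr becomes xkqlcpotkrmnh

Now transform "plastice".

aiteclps

Each output is the input with this applied: swap each adjacent pair of characters (1↔2, 3↔4, ...), then move the first 3 characters to the end (rotate left by 3).
For "plastice", step one produces "lpsaitec"; step two turns that into "aiteclps".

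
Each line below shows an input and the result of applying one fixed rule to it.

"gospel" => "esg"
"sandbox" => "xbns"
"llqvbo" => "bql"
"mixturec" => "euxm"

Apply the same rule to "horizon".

nzrh

Looking at the pairs, the operation is to keep every other character starting from the first (positions 1st, 3rd, 5th, ...), then reverse the string.
Applying both steps to "horizon": "hrzn", then "nzrh".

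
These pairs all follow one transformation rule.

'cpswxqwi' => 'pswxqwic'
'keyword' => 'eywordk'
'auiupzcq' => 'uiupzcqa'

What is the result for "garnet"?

arnetg

Rule — move the first character to the end.
"garnet" → "arnetg".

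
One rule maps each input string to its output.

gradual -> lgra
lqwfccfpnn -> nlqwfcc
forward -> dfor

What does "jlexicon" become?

What's happening: move the last character to the front, then delete the last 3 characters.
For "jlexicon", step one produces "njlexico"; step two turns that into "njlex".

njlex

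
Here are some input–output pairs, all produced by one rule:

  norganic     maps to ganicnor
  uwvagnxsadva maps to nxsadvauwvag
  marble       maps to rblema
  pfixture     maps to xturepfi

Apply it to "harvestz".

vestzhar

Looking at the pairs, the operation is to move the last character to the front, then swap the front and back halves of the string.
For "harvestz", step one produces "zharvest"; step two turns that into "vestzhar".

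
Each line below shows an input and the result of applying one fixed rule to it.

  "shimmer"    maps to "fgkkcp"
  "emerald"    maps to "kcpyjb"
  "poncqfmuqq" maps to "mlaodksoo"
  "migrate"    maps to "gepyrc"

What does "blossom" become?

jmqqmk

The rule is to shift every letter 2 places backward in the alphabet (wrapping around), then delete the first character.
For "blossom", step one produces "zjmqqmk"; step two turns that into "jmqqmk".
(Check on "migrate": → "kgepyrc" → "gepyrc" ✓)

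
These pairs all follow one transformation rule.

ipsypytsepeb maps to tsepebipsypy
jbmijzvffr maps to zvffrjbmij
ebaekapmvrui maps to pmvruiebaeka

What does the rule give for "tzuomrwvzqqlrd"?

vzqqlrdtzuomrw

Looking at the pairs, the operation is to swap the front and back halves of the string.
Doing the same to "tzuomrwvzqqlrd": "vzqqlrdtzuomrw".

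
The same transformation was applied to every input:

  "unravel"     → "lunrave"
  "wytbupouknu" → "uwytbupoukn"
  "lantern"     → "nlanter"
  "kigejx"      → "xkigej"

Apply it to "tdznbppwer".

rtdznbppwe

The transformation: move the last character to the front.
For "tdznbppwer" the result is "rtdznbppwe".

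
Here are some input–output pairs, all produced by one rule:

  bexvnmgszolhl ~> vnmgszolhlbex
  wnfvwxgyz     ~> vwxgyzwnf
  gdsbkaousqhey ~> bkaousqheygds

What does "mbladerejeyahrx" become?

Looking at the pairs, the operation is to move the first 3 characters to the end (rotate left by 3).
For "mbladerejeyahrx" the result is "aderejeyahrxmbl".

aderejeyahrxmbl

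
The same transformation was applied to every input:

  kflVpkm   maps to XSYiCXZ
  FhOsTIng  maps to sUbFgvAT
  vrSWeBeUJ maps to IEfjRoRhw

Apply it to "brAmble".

The pattern: flip the case of every letter, then shift every letter 13 places forward in the alphabet (wrapping around) — i.e. ROT13.
For "brAmble", step one produces "BRaMBLE"; step two turns that into "OEnZOYR".

OEnZOYR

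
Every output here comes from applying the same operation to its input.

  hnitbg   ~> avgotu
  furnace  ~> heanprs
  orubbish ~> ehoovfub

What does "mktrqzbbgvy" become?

The pattern: move the first character to the end, then shift every letter 13 places forward in the alphabet (wrapping around) — i.e. ROT13.
Starting from "mktrqzbbgvy": after the first operation, "ktrqzbbgvym"; after the second, "xgedmootilz".
(Check on "orubbish": → "rubbisho" → "ehoovfub" ✓)

xgedmootilz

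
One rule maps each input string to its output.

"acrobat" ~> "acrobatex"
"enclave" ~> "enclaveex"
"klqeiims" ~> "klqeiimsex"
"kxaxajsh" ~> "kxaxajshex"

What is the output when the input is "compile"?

compileex

What's happening: append "ex".
Doing the same to "compile": "compileex".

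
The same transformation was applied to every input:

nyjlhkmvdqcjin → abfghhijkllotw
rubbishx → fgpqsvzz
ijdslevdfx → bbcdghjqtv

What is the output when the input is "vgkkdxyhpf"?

The pattern: shift every letter 2 places backward in the alphabet (wrapping around), then sort the characters into alphabetical order.
Working it through for "vgkkdxyhpf": intermediate "teiibvwfnd", final "bdefiintvw".
(Check on "ijdslevdfx": → "ghbqjctbdv" → "bbcdghjqtv" ✓)

bdefiintvw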